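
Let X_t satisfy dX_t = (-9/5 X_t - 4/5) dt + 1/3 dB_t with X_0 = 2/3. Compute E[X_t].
E[X_t] = -4/9 + 10*exp(-9*t/5)/9

Taking expectations and using E[dB_t] = 0, the mean m(t) = E[X_t] satisfies the ODE m'(t) = a m(t) + b with m(0) = x_0. With a = -9/5, b = -4/5, x_0 = 2/3, the solution is
  m(t) = x_0 * exp(a t) + (b/a) * (exp(a t) - 1)
       = (2/3) * exp((-9/5) t) + ((-4/5)/(-9/5)) * (exp((-9/5) t) - 1)
       = -4/9 + 10*exp(-9*t/5)/9.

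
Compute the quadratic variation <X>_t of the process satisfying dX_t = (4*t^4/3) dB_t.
<X>_t = 16*t^9/81

For an Itô process dX_t = a(t) dt + b(t) dB_t, the quadratic variation is <X>_t = int_0^t b(s)^2 ds (the drift term does not contribute). Here b(s) = 4*s^4/3, so
  b(s)^2 = 16*s^8/9.
Integrating from 0 to t:
  <X>_t = int_0^t (16*s^8/9) ds = 16*t^9/81.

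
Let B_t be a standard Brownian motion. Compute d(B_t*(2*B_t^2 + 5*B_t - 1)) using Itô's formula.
d(B_t*(2*B_t^2 + 5*B_t - 1)) = (6*B_t + 5) dt + (6*B_t^2 + 10*B_t - 1) dB_t

Itô's formula for f(B_t) gives d f(B_t) = f'(B_t) dB_t + (1/2) f''(B_t) dt. Compute derivatives of f(x) = x*(2*x^2 + 5*x - 1):
  f'(x)  = 6*x^2 + 10*x - 1
  f''(x) = 12*x + 10
Substitute x = B_t and multiply the f'' term by 1/2:
  drift     = (1/2) * (12*x + 10) evaluated at B_t = 6*B_t + 5
  diffusion = (6*x^2 + 10*x - 1) evaluated at B_t = 6*B_t^2 + 10*B_t - 1
Therefore d(B_t*(2*B_t^2 + 5*B_t - 1)) = (6*B_t + 5) dt + (6*B_t^2 + 10*B_t - 1) dB_t.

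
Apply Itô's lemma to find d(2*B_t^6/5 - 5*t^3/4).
d(2*B_t^6/5 - 5*t^3/4) = (6*B_t^4 - 15*t^2/4) dt + (12*B_t^5/5) dB_t

Itô's formula for f(t, x): d f(t, B_t) = (f_t + (1/2) f_xx) dt + f_x dB_t. Compute partials of f(t, x) = -5*t^3/4 + 2*x^6/5:
  f_t(t,x)  = -15*t^2/4
  f_x(t,x)  = 12*x^5/5
  f_xx(t,x) = 12*x^4
Assemble drift = f_t + (1/2) f_xx = -15*t^2/4 + 6*x^4 and diffusion = f_x = 12*x^5/5. Substituting x = B_t:
  d(2*B_t^6/5 - 5*t^3/4) = (6*B_t^4 - 15*t^2/4) dt + (12*B_t^5/5) dB_t.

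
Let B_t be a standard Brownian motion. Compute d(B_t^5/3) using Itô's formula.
d(B_t^5/3) = (10*B_t^3/3) dt + (5*B_t^4/3) dB_t

Itô's formula for f(B_t) gives d f(B_t) = f'(B_t) dB_t + (1/2) f''(B_t) dt. Compute derivatives of f(x) = x^5/3:
  f'(x)  = 5*x^4/3
  f''(x) = 20*x^3/3
Substitute x = B_t and multiply the f'' term by 1/2:
  drift     = (1/2) * (20*x^3/3) evaluated at B_t = 10*B_t^3/3
  diffusion = (5*x^4/3) evaluated at B_t = 5*B_t^4/3
Therefore d(B_t^5/3) = (10*B_t^3/3) dt + (5*B_t^4/3) dB_t.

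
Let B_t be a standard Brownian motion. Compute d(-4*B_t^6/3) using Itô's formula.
d(-4*B_t^6/3) = (-20*B_t^4) dt + (-8*B_t^5) dB_t

Itô's formula for f(B_t) gives d f(B_t) = f'(B_t) dB_t + (1/2) f''(B_t) dt. Compute derivatives of f(x) = -4*x^6/3:
  f'(x)  = -8*x^5
  f''(x) = -40*x^4
Substitute x = B_t and multiply the f'' term by 1/2:
  drift     = (1/2) * (-40*x^4) evaluated at B_t = -20*B_t^4
  diffusion = (-8*x^5) evaluated at B_t = -8*B_t^5
Therefore d(-4*B_t^6/3) = (-20*B_t^4) dt + (-8*B_t^5) dB_t.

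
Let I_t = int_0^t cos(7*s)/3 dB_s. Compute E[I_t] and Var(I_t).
E[I_t] = 0; Var(I_t) = t/18 + sin(14*t)/252

The Itô integral of a deterministic integrand f(s) has mean 0 because each increment f(s) * (B_{s+ds} - B_s) has mean 0. By the Itô isometry:
  Var( int_0^t f(s) dB_s ) = E[ (int_0^t f(s) dB_s)^2 ] = int_0^t f(s)^2 ds.
Here f(s) = cos(7*s)/3, so f(s)^2 = cos(7*s)^2/9. Integrate:
  int_0^t (cos(7*s)^2/9) ds = t/18 + sin(14*t)/252.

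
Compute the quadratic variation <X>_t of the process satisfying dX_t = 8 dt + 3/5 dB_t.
<X>_t = 9*t/25

For an Itô process dX_t = a(t) dt + b(t) dB_t, the quadratic variation is <X>_t = int_0^t b(s)^2 ds (the drift term does not contribute). Here b(s) = 3/5, so
  b(s)^2 = 9/25.
Integrating from 0 to t:
  <X>_t = int_0^t (9/25) ds = 9*t/25.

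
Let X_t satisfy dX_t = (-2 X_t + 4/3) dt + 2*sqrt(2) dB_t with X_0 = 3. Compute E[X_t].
E[X_t] = 2/3 + 7*exp(-2*t)/3

Taking expectations and using E[dB_t] = 0, the mean m(t) = E[X_t] satisfies the ODE m'(t) = a m(t) + b with m(0) = x_0. With a = -2, b = 4/3, x_0 = 3, the solution is
  m(t) = x_0 * exp(a t) + (b/a) * (exp(a t) - 1)
       = 3 * exp((-2) t) + ((4/3)/(-2)) * (exp((-2) t) - 1)
       = 2/3 + 7*exp(-2*t)/3.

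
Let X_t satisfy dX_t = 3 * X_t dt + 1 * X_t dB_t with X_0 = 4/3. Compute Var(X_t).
Var(X_t) = 16*(exp(t) - 1)*exp(6*t)/9

For GBM dX = mu X dt + sigma X dB with X_0 = x_0, apply Itô to Y = log X: dY = (mu - sigma^2/2) dt + sigma dB, so Y_t = log(x_0) + (mu - sigma^2/2) t + sigma B_t and hence X_t = x_0 * exp((mu - sigma^2/2) t + sigma B_t).
With mu = 3, sigma = 1, x_0 = 4/3, this gives:
  X_t = 4/3 * exp((5/2) * t + (1) * B_t).
Since sigma*B_t ~ Normal(0, sigma^2 t), E[exp(sigma*B_t)] = exp(sigma^2 t / 2); so E[X_t] = x_0 * exp((mu - sigma^2/2) t) * exp(sigma^2 t / 2) = x_0 * exp(mu t) = 4*exp(3*t)/3.
Var(X_t) = E[X_t^2] - (E[X_t])^2 = x_0^2 * exp(2 mu t) * (exp(sigma^2 t) - 1) = 16*(exp(t) - 1)*exp(6*t)/9.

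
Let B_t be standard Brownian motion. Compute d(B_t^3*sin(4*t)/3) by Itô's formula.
d(B_t^3*sin(4*t)/3) = (B_t*(4*B_t^2*cos(4*t)/3 + sin(4*t))) dt + (B_t^2*sin(4*t)) dB_t

Itô's formula for f(t, x): d f(t, B_t) = (f_t + (1/2) f_xx) dt + f_x dB_t. Compute partials of f(t, x) = x^3*sin(4*t)/3:
  f_t(t,x)  = 4*x^3*cos(4*t)/3
  f_x(t,x)  = x^2*sin(4*t)
  f_xx(t,x) = 2*x*sin(4*t)
Assemble drift = f_t + (1/2) f_xx = x*(4*x^2*cos(4*t)/3 + sin(4*t)) and diffusion = f_x = x^2*sin(4*t). Substituting x = B_t:
  d(B_t^3*sin(4*t)/3) = (B_t*(4*B_t^2*cos(4*t)/3 + sin(4*t))) dt + (B_t^2*sin(4*t)) dB_t.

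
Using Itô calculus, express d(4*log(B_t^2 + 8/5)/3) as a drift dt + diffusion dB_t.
d(4*log(B_t^2 + 8/5)/3) = (20*(8 - 5*B_t^2)/(3*(5*B_t^2 + 8)^2)) dt + (40*B_t/(3*(5*B_t^2 + 8))) dB_t

Itô's formula for f(B_t) gives d f(B_t) = f'(B_t) dB_t + (1/2) f''(B_t) dt. Compute derivatives of f(x) = 4*log(x^2 + 8/5)/3:
  f'(x)  = 40*x/(3*(5*x^2 + 8))
  f''(x) = 40*(8 - 5*x^2)/(3*(5*x^2 + 8)^2)
Substitute x = B_t and multiply the f'' term by 1/2:
  drift     = (1/2) * (40*(8 - 5*x^2)/(3*(5*x^2 + 8)^2)) evaluated at B_t = 20*(8 - 5*B_t^2)/(3*(5*B_t^2 + 8)^2)
  diffusion = (40*x/(3*(5*x^2 + 8))) evaluated at B_t = 40*B_t/(3*(5*B_t^2 + 8))
Therefore d(4*log(B_t^2 + 8/5)/3) = (20*(8 - 5*B_t^2)/(3*(5*B_t^2 + 8)^2)) dt + (40*B_t/(3*(5*B_t^2 + 8))) dB_t.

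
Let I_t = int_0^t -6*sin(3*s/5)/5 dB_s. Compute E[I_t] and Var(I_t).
E[I_t] = 0; Var(I_t) = 18*t/25 - 3*sin(6*t/5)/5

The Itô integral of a deterministic integrand f(s) has mean 0 because each increment f(s) * (B_{s+ds} - B_s) has mean 0. By the Itô isometry:
  Var( int_0^t f(s) dB_s ) = E[ (int_0^t f(s) dB_s)^2 ] = int_0^t f(s)^2 ds.
Here f(s) = -6*sin(3*s/5)/5, so f(s)^2 = 36*sin(3*s/5)^2/25. Integrate:
  int_0^t (36*sin(3*s/5)^2/25) ds = 18*t/25 - 3*sin(6*t/5)/5.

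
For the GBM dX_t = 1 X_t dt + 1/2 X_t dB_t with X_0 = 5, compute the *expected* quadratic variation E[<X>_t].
E[<X>_t] = 25*exp(9*t/4)/9 - 25/9

<X>_t = int_0^t ((1/2) * X_s)^2 ds. Taking expectation inside the integral: E[<X>_t] = (1/2)^2 * int_0^t E[X_s^2] ds. For GBM, E[X_s^2] = x_0^2 * exp((2 mu + sigma^2) s). Integrating:
  E[<X>_t] = (1/2)^2 * 5^2 * (exp((2*1 + (1/2)^2) t) - 1) / (2*1 + (1/2)^2)
           = (1/2)^2 * 5^2 * (exp((9/4) t) - 1) / (9/4) = 25*exp(9*t/4)/9 - 25/9.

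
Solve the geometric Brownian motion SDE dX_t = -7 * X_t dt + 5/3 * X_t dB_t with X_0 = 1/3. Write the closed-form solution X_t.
X_t = 1/3 * exp((-151/18) * t + (5/3) * B_t)

For GBM dX = mu X dt + sigma X dB with X_0 = x_0, apply Itô to Y = log X: dY = (mu - sigma^2/2) dt + sigma dB, so Y_t = log(x_0) + (mu - sigma^2/2) t + sigma B_t and hence X_t = x_0 * exp((mu - sigma^2/2) t + sigma B_t).
With mu = -7, sigma = 5/3, x_0 = 1/3, this gives:
  X_t = 1/3 * exp((-151/18) * t + (5/3) * B_t).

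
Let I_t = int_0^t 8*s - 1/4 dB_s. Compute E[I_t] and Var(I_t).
E[I_t] = 0; Var(I_t) = t*(1024*t^2 - 96*t + 3)/48

The Itô integral of a deterministic integrand f(s) has mean 0 because each increment f(s) * (B_{s+ds} - B_s) has mean 0. By the Itô isometry:
  Var( int_0^t f(s) dB_s ) = E[ (int_0^t f(s) dB_s)^2 ] = int_0^t f(s)^2 ds.
Here f(s) = 8*s - 1/4, so f(s)^2 = (32*s - 1)^2/16. Integrate:
  int_0^t ((32*s - 1)^2/16) ds = t*(1024*t^2 - 96*t + 3)/48.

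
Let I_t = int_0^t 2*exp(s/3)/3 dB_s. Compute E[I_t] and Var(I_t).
E[I_t] = 0; Var(I_t) = 2*exp(2*t/3)/3 - 2/3

The Itô integral of a deterministic integrand f(s) has mean 0 because each increment f(s) * (B_{s+ds} - B_s) has mean 0. By the Itô isometry:
  Var( int_0^t f(s) dB_s ) = E[ (int_0^t f(s) dB_s)^2 ] = int_0^t f(s)^2 ds.
Here f(s) = 2*exp(s/3)/3, so f(s)^2 = 4*exp(2*s/3)/9. Integrate:
  int_0^t (4*exp(2*s/3)/9) ds = 2*exp(2*t/3)/3 - 2/3.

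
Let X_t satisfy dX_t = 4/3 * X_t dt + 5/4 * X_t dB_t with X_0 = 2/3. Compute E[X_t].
E[X_t] = 2*exp(4*t/3)/3

For GBM dX = mu X dt + sigma X dB with X_0 = x_0, apply Itô to Y = log X: dY = (mu - sigma^2/2) dt + sigma dB, so Y_t = log(x_0) + (mu - sigma^2/2) t + sigma B_t and hence X_t = x_0 * exp((mu - sigma^2/2) t + sigma B_t).
With mu = 4/3, sigma = 5/4, x_0 = 2/3, this gives:
  X_t = 2/3 * exp((53/96) * t + (5/4) * B_t).
Since sigma*B_t ~ Normal(0, sigma^2 t), E[exp(sigma*B_t)] = exp(sigma^2 t / 2); so E[X_t] = x_0 * exp((mu - sigma^2/2) t) * exp(sigma^2 t / 2) = x_0 * exp(mu t) = 2*exp(4*t/3)/3.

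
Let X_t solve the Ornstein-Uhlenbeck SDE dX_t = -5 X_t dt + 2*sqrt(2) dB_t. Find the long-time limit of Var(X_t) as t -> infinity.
lim Var(X_t) = 4/5

The OU SDE dX = -theta X dt + sigma dB admits the integrating factor exp(theta t): d(exp(theta t) X_t) = sigma exp(theta t) dB_t. Integrating from 0 to t gives X_t = x_0 * exp(-theta t) + sigma * int_0^t exp(-theta (t-s)) dB_s for any initial x_0. The Itô integral has variance (by the Itô isometry) sigma^2 * int_0^t exp(-2 theta (t - s)) ds = sigma^2 * (1 - exp(-2 theta t)) / (2 theta), independent of x_0.
With theta = 5, sigma = 2*sqrt(2):
  Var(X_t) = (2*sqrt(2))^2 * (1 - exp(-2*5 t)) / (2 * 5) = 4/5 - 4*exp(-10*t)/5.
As t -> infinity, exp(-2*5 t) -> 0, so the stationary variance is sigma^2 / (2 theta) = 4/5.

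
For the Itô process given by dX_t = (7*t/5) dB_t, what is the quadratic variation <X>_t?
<X>_t = 49*t^3/75

For an Itô process dX_t = a(t) dt + b(t) dB_t, the quadratic variation is <X>_t = int_0^t b(s)^2 ds (the drift term does not contribute). Here b(s) = 7*s/5, so
  b(s)^2 = 49*s^2/25.
Integrating from 0 to t:
  <X>_t = int_0^t (49*s^2/25) ds = 49*t^3/75.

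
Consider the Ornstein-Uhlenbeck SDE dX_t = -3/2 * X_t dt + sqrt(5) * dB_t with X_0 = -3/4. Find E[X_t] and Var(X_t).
E[X_t] = -3*exp(-3*t/2)/4; Var(X_t) = 5/3 - 5*exp(-3*t)/3

The OU SDE dX = -theta X dt + sigma dB admits the integrating factor exp(theta t): d(exp(theta t) X_t) = sigma exp(theta t) dB_t. Integrating from 0 to t:
  X_t = x_0 * exp(-theta t) + sigma * int_0^t exp(-theta (t-s)) dB_s.
The Itô integral has mean 0 and (by the Itô isometry) variance sigma^2 * int_0^t exp(-2 theta (t - s)) ds = sigma^2 * (1 - exp(-2 theta t)) / (2 theta).
With theta = 3/2, sigma = sqrt(5), x_0 = -3/4:
  E[X_t] = -3/4 * exp(-3/2 t) = -3*exp(-3*t/2)/4
  Var(X_t) = (sqrt(5))^2 * (1 - exp(-2*3/2 t)) / (2 * 3/2) = 5/3 - 5*exp(-3*t)/3.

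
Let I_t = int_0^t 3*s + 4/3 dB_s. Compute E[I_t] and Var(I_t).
E[I_t] = 0; Var(I_t) = t*(27*t^2 + 36*t + 16)/9

The Itô integral of a deterministic integrand f(s) has mean 0 because each increment f(s) * (B_{s+ds} - B_s) has mean 0. By the Itô isometry:
  Var( int_0^t f(s) dB_s ) = E[ (int_0^t f(s) dB_s)^2 ] = int_0^t f(s)^2 ds.
Here f(s) = 3*s + 4/3, so f(s)^2 = (9*s + 4)^2/9. Integrate:
  int_0^t ((9*s + 4)^2/9) ds = t*(27*t^2 + 36*t + 16)/9.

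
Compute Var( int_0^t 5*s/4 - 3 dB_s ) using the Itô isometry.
Var = t*(25*t^2 - 180*t + 432)/48

The Itô integral of a deterministic integrand f(s) has mean 0 because each increment f(s) * (B_{s+ds} - B_s) has mean 0. By the Itô isometry:
  Var( int_0^t f(s) dB_s ) = E[ (int_0^t f(s) dB_s)^2 ] = int_0^t f(s)^2 ds.
Here f(s) = 5*s/4 - 3, so f(s)^2 = (5*s - 12)^2/16. Integrate:
  int_0^t ((5*s - 12)^2/16) ds = t*(25*t^2 - 180*t + 432)/48.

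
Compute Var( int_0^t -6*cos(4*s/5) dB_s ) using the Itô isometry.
Var = 18*t + 45*sin(4*t/5)*cos(4*t/5)/2

The Itô integral of a deterministic integrand f(s) has mean 0 because each increment f(s) * (B_{s+ds} - B_s) has mean 0. By the Itô isometry:
  Var( int_0^t f(s) dB_s ) = E[ (int_0^t f(s) dB_s)^2 ] = int_0^t f(s)^2 ds.
Here f(s) = -6*cos(4*s/5), so f(s)^2 = 36*cos(4*s/5)^2. Integrate:
  int_0^t (36*cos(4*s/5)^2) ds = 18*t + 45*sin(4*t/5)*cos(4*t/5)/2.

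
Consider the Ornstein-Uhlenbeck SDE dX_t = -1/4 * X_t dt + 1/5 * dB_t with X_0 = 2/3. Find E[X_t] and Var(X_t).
E[X_t] = 2*exp(-t/4)/3; Var(X_t) = 2/25 - 2*exp(-t/2)/25

The OU SDE dX = -theta X dt + sigma dB admits the integrating factor exp(theta t): d(exp(theta t) X_t) = sigma exp(theta t) dB_t. Integrating from 0 to t:
  X_t = x_0 * exp(-theta t) + sigma * int_0^t exp(-theta (t-s)) dB_s.
The Itô integral has mean 0 and (by the Itô isometry) variance sigma^2 * int_0^t exp(-2 theta (t - s)) ds = sigma^2 * (1 - exp(-2 theta t)) / (2 theta).
With theta = 1/4, sigma = 1/5, x_0 = 2/3:
  E[X_t] = 2/3 * exp(-1/4 t) = 2*exp(-t/4)/3
  Var(X_t) = (1/5)^2 * (1 - exp(-2*1/4 t)) / (2 * 1/4) = 2/25 - 2*exp(-t/2)/25.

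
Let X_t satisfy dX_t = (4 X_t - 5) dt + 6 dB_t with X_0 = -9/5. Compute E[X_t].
E[X_t] = 5/4 - 61*exp(4*t)/20

Taking expectations and using E[dB_t] = 0, the mean m(t) = E[X_t] satisfies the ODE m'(t) = a m(t) + b with m(0) = x_0. With a = 4, b = -5, x_0 = -9/5, the solution is
  m(t) = x_0 * exp(a t) + (b/a) * (exp(a t) - 1)
       = (-9/5) * exp(4 t) + ((-5)/4) * (exp(4 t) - 1)
       = 5/4 - 61*exp(4*t)/20.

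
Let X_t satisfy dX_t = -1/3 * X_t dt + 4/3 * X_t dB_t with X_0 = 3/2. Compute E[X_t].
E[X_t] = 3*exp(-t/3)/2

For GBM dX = mu X dt + sigma X dB with X_0 = x_0, apply Itô to Y = log X: dY = (mu - sigma^2/2) dt + sigma dB, so Y_t = log(x_0) + (mu - sigma^2/2) t + sigma B_t and hence X_t = x_0 * exp((mu - sigma^2/2) t + sigma B_t).
With mu = -1/3, sigma = 4/3, x_0 = 3/2, this gives:
  X_t = 3/2 * exp((-11/9) * t + (4/3) * B_t).
Since sigma*B_t ~ Normal(0, sigma^2 t), E[exp(sigma*B_t)] = exp(sigma^2 t / 2); so E[X_t] = x_0 * exp((mu - sigma^2/2) t) * exp(sigma^2 t / 2) = x_0 * exp(mu t) = 3*exp(-t/3)/2.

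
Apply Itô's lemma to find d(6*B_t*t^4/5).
d(6*B_t*t^4/5) = (24*B_t*t^3/5) dt + (6*t^4/5) dB_t

Itô's formula for f(t, x): d f(t, B_t) = (f_t + (1/2) f_xx) dt + f_x dB_t. Compute partials of f(t, x) = 6*t^4*x/5:
  f_t(t,x)  = 24*t^3*x/5
  f_x(t,x)  = 6*t^4/5
  f_xx(t,x) = 0
Assemble drift = f_t + (1/2) f_xx = 24*t^3*x/5 and diffusion = f_x = 6*t^4/5. Substituting x = B_t:
  d(6*B_t*t^4/5) = (24*B_t*t^3/5) dt + (6*t^4/5) dB_t.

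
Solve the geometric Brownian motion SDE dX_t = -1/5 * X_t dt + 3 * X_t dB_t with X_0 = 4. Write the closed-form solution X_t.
X_t = 4 * exp((-47/10) * t + (3) * B_t)

For GBM dX = mu X dt + sigma X dB with X_0 = x_0, apply Itô to Y = log X: dY = (mu - sigma^2/2) dt + sigma dB, so Y_t = log(x_0) + (mu - sigma^2/2) t + sigma B_t and hence X_t = x_0 * exp((mu - sigma^2/2) t + sigma B_t).
With mu = -1/5, sigma = 3, x_0 = 4, this gives:
  X_t = 4 * exp((-47/10) * t + (3) * B_t).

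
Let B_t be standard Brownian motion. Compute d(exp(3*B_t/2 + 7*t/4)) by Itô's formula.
d(exp(3*B_t/2 + 7*t/4)) = (23*exp(3*B_t/2 + 7*t/4)/8) dt + (3*exp(3*B_t/2 + 7*t/4)/2) dB_t

Itô's formula for f(t, x): d f(t, B_t) = (f_t + (1/2) f_xx) dt + f_x dB_t. Compute partials of f(t, x) = exp(7*t/4 + 3*x/2):
  f_t(t,x)  = 7*exp(7*t/4 + 3*x/2)/4
  f_x(t,x)  = 3*exp(7*t/4 + 3*x/2)/2
  f_xx(t,x) = 9*exp(7*t/4 + 3*x/2)/4
Assemble drift = f_t + (1/2) f_xx = 23*exp(7*t/4 + 3*x/2)/8 and diffusion = f_x = 3*exp(7*t/4 + 3*x/2)/2. Substituting x = B_t:
  d(exp(3*B_t/2 + 7*t/4)) = (23*exp(3*B_t/2 + 7*t/4)/8) dt + (3*exp(3*B_t/2 + 7*t/4)/2) dB_t.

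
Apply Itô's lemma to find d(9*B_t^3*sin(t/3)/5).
d(9*B_t^3*sin(t/3)/5) = (3*B_t*(B_t^2*cos(t/3) + 9*sin(t/3))/5) dt + (27*B_t^2*sin(t/3)/5) dB_t

Itô's formula for f(t, x): d f(t, B_t) = (f_t + (1/2) f_xx) dt + f_x dB_t. Compute partials of f(t, x) = 9*x^3*sin(t/3)/5:
  f_t(t,x)  = 3*x^3*cos(t/3)/5
  f_x(t,x)  = 27*x^2*sin(t/3)/5
  f_xx(t,x) = 54*x*sin(t/3)/5
Assemble drift = f_t + (1/2) f_xx = 3*x*(x^2*cos(t/3) + 9*sin(t/3))/5 and diffusion = f_x = 27*x^2*sin(t/3)/5. Substituting x = B_t:
  d(9*B_t^3*sin(t/3)/5) = (3*B_t*(B_t^2*cos(t/3) + 9*sin(t/3))/5) dt + (27*B_t^2*sin(t/3)/5) dB_t.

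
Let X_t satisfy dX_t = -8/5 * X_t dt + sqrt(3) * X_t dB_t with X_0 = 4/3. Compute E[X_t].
E[X_t] = 4*exp(-8*t/5)/3

For GBM dX = mu X dt + sigma X dB with X_0 = x_0, apply Itô to Y = log X: dY = (mu - sigma^2/2) dt + sigma dB, so Y_t = log(x_0) + (mu - sigma^2/2) t + sigma B_t and hence X_t = x_0 * exp((mu - sigma^2/2) t + sigma B_t).
With mu = -8/5, sigma = sqrt(3), x_0 = 4/3, this gives:
  X_t = 4/3 * exp((-31/10) * t + (sqrt(3)) * B_t).
Since sigma*B_t ~ Normal(0, sigma^2 t), E[exp(sigma*B_t)] = exp(sigma^2 t / 2); so E[X_t] = x_0 * exp((mu - sigma^2/2) t) * exp(sigma^2 t / 2) = x_0 * exp(mu t) = 4*exp(-8*t/5)/3.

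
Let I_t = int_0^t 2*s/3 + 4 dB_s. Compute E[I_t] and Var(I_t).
E[I_t] = 0; Var(I_t) = 4*t*(t^2 + 18*t + 108)/27

The Itô integral of a deterministic integrand f(s) has mean 0 because each increment f(s) * (B_{s+ds} - B_s) has mean 0. By the Itô isometry:
  Var( int_0^t f(s) dB_s ) = E[ (int_0^t f(s) dB_s)^2 ] = int_0^t f(s)^2 ds.
Here f(s) = 2*s/3 + 4, so f(s)^2 = 4*(s + 6)^2/9. Integrate:
  int_0^t (4*(s + 6)^2/9) ds = 4*t*(t^2 + 18*t + 108)/27.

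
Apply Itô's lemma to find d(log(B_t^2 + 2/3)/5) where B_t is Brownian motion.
d(log(B_t^2 + 2/3)/5) = (3*(2 - 3*B_t^2)/(5*(3*B_t^2 + 2)^2)) dt + (6*B_t/(5*(3*B_t^2 + 2))) dB_t

Itô's formula for f(B_t) gives d f(B_t) = f'(B_t) dB_t + (1/2) f''(B_t) dt. Compute derivatives of f(x) = log(x^2 + 2/3)/5:
  f'(x)  = 6*x/(5*(3*x^2 + 2))
  f''(x) = 6*(2 - 3*x^2)/(5*(3*x^2 + 2)^2)
Substitute x = B_t and multiply the f'' term by 1/2:
  drift     = (1/2) * (6*(2 - 3*x^2)/(5*(3*x^2 + 2)^2)) evaluated at B_t = 3*(2 - 3*B_t^2)/(5*(3*B_t^2 + 2)^2)
  diffusion = (6*x/(5*(3*x^2 + 2))) evaluated at B_t = 6*B_t/(5*(3*B_t^2 + 2))
Therefore d(log(B_t^2 + 2/3)/5) = (3*(2 - 3*B_t^2)/(5*(3*B_t^2 + 2)^2)) dt + (6*B_t/(5*(3*B_t^2 + 2))) dB_t.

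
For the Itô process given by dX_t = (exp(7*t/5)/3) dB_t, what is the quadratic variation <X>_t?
<X>_t = 5*exp(14*t/5)/126 - 5/126

For an Itô process dX_t = a(t) dt + b(t) dB_t, the quadratic variation is <X>_t = int_0^t b(s)^2 ds (the drift term does not contribute). Here b(s) = exp(7*s/5)/3, so
  b(s)^2 = exp(14*s/5)/9.
Integrating from 0 to t:
  <X>_t = int_0^t (exp(14*s/5)/9) ds = 5*exp(14*t/5)/126 - 5/126.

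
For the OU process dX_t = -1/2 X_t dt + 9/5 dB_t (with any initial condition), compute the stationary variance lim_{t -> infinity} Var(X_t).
lim Var(X_t) = 81/25

The OU SDE dX = -theta X dt + sigma dB admits the integrating factor exp(theta t): d(exp(theta t) X_t) = sigma exp(theta t) dB_t. Integrating from 0 to t gives X_t = x_0 * exp(-theta t) + sigma * int_0^t exp(-theta (t-s)) dB_s for any initial x_0. The Itô integral has variance (by the Itô isometry) sigma^2 * int_0^t exp(-2 theta (t - s)) ds = sigma^2 * (1 - exp(-2 theta t)) / (2 theta), independent of x_0.
With theta = 1/2, sigma = 9/5:
  Var(X_t) = (9/5)^2 * (1 - exp(-2*1/2 t)) / (2 * 1/2) = 81/25 - 81*exp(-t)/25.
As t -> infinity, exp(-2*1/2 t) -> 0, so the stationary variance is sigma^2 / (2 theta) = 81/25.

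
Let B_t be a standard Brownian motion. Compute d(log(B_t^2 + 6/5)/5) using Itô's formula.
d(log(B_t^2 + 6/5)/5) = ((6 - 5*B_t^2)/(5*B_t^2 + 6)^2) dt + (2*B_t/(5*B_t^2 + 6)) dB_t

Itô's formula for f(B_t) gives d f(B_t) = f'(B_t) dB_t + (1/2) f''(B_t) dt. Compute derivatives of f(x) = log(x^2 + 6/5)/5:
  f'(x)  = 2*x/(5*x^2 + 6)
  f''(x) = 2*(6 - 5*x^2)/(5*x^2 + 6)^2
Substitute x = B_t and multiply the f'' term by 1/2:
  drift     = (1/2) * (2*(6 - 5*x^2)/(5*x^2 + 6)^2) evaluated at B_t = (6 - 5*B_t^2)/(5*B_t^2 + 6)^2
  diffusion = (2*x/(5*x^2 + 6)) evaluated at B_t = 2*B_t/(5*B_t^2 + 6)
Therefore d(log(B_t^2 + 6/5)/5) = ((6 - 5*B_t^2)/(5*B_t^2 + 6)^2) dt + (2*B_t/(5*B_t^2 + 6)) dB_t.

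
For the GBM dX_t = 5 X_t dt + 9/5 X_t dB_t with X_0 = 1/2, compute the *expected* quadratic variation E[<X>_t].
E[<X>_t] = 81*exp(331*t/25)/1324 - 81/1324

<X>_t = int_0^t ((9/5) * X_s)^2 ds. Taking expectation inside the integral: E[<X>_t] = (9/5)^2 * int_0^t E[X_s^2] ds. For GBM, E[X_s^2] = x_0^2 * exp((2 mu + sigma^2) s). Integrating:
  E[<X>_t] = (9/5)^2 * (1/2)^2 * (exp((2*5 + (9/5)^2) t) - 1) / (2*5 + (9/5)^2)
           = (9/5)^2 * (1/2)^2 * (exp((331/25) t) - 1) / (331/25) = 81*exp(331*t/25)/1324 - 81/1324.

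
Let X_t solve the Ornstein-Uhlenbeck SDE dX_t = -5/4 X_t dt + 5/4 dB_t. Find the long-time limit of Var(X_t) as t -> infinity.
lim Var(X_t) = 5/8

The OU SDE dX = -theta X dt + sigma dB admits the integrating factor exp(theta t): d(exp(theta t) X_t) = sigma exp(theta t) dB_t. Integrating from 0 to t gives X_t = x_0 * exp(-theta t) + sigma * int_0^t exp(-theta (t-s)) dB_s for any initial x_0. The Itô integral has variance (by the Itô isometry) sigma^2 * int_0^t exp(-2 theta (t - s)) ds = sigma^2 * (1 - exp(-2 theta t)) / (2 theta), independent of x_0.
With theta = 5/4, sigma = 5/4:
  Var(X_t) = (5/4)^2 * (1 - exp(-2*5/4 t)) / (2 * 5/4) = 5/8 - 5*exp(-5*t/2)/8.
As t -> infinity, exp(-2*5/4 t) -> 0, so the stationary variance is sigma^2 / (2 theta) = 5/8.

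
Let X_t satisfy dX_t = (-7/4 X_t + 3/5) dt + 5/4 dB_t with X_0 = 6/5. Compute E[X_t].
E[X_t] = 12/35 + 6*exp(-7*t/4)/7

Taking expectations and using E[dB_t] = 0, the mean m(t) = E[X_t] satisfies the ODE m'(t) = a m(t) + b with m(0) = x_0. With a = -7/4, b = 3/5, x_0 = 6/5, the solution is
  m(t) = x_0 * exp(a t) + (b/a) * (exp(a t) - 1)
       = (6/5) * exp((-7/4) t) + ((3/5)/(-7/4)) * (exp((-7/4) t) - 1)
       = 12/35 + 6*exp(-7*t/4)/7.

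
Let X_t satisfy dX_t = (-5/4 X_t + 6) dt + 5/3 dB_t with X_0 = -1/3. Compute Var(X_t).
Var(X_t) = 10/9 - 10*exp(-5*t/2)/9

The variance V(t) = Var(X_t) satisfies V'(t) = 2 a V(t) + c^2 with V(0) = 0 (drift coefficient is linear in X, diffusion is constant). With a = -5/4, c = 5/3, the solution is
  V(t) = (c^2 / (2 a)) * (exp(2 a t) - 1)
       = ((5/3)^2 / (2*(-5/4))) * (exp((-5/2) t) - 1)
       = 10/9 - 10*exp(-5*t/2)/9.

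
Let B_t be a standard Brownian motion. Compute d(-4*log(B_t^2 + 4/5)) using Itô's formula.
d(-4*log(B_t^2 + 4/5)) = (20*(5*B_t^2 - 4)/(5*B_t^2 + 4)^2) dt + (-40*B_t/(5*B_t^2 + 4)) dB_t

Itô's formula for f(B_t) gives d f(B_t) = f'(B_t) dB_t + (1/2) f''(B_t) dt. Compute derivatives of f(x) = -4*log(x^2 + 4/5):
  f'(x)  = -40*x/(5*x^2 + 4)
  f''(x) = 40*(5*x^2 - 4)/(5*x^2 + 4)^2
Substitute x = B_t and multiply the f'' term by 1/2:
  drift     = (1/2) * (40*(5*x^2 - 4)/(5*x^2 + 4)^2) evaluated at B_t = 20*(5*B_t^2 - 4)/(5*B_t^2 + 4)^2
  diffusion = (-40*x/(5*x^2 + 4)) evaluated at B_t = -40*B_t/(5*B_t^2 + 4)
Therefore d(-4*log(B_t^2 + 4/5)) = (20*(5*B_t^2 - 4)/(5*B_t^2 + 4)^2) dt + (-40*B_t/(5*B_t^2 + 4)) dB_t.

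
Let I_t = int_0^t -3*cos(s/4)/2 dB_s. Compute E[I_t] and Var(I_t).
E[I_t] = 0; Var(I_t) = 9*t/8 + 9*sin(t/2)/4

The Itô integral of a deterministic integrand f(s) has mean 0 because each increment f(s) * (B_{s+ds} - B_s) has mean 0. By the Itô isometry:
  Var( int_0^t f(s) dB_s ) = E[ (int_0^t f(s) dB_s)^2 ] = int_0^t f(s)^2 ds.
Here f(s) = -3*cos(s/4)/2, so f(s)^2 = 9*cos(s/4)^2/4. Integrate:
  int_0^t (9*cos(s/4)^2/4) ds = 9*t/8 + 9*sin(t/2)/4.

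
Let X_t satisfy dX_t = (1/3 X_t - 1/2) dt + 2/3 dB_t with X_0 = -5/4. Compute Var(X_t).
Var(X_t) = 2*exp(2*t/3)/3 - 2/3

The variance V(t) = Var(X_t) satisfies V'(t) = 2 a V(t) + c^2 with V(0) = 0 (drift coefficient is linear in X, diffusion is constant). With a = 1/3, c = 2/3, the solution is
  V(t) = (c^2 / (2 a)) * (exp(2 a t) - 1)
       = ((2/3)^2 / (2*(1/3))) * (exp((2/3) t) - 1)
       = 2*exp(2*t/3)/3 - 2/3.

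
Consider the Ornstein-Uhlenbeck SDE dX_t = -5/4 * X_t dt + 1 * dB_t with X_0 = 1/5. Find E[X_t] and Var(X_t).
E[X_t] = exp(-5*t/4)/5; Var(X_t) = 2/5 - 2*exp(-5*t/2)/5

The OU SDE dX = -theta X dt + sigma dB admits the integrating factor exp(theta t): d(exp(theta t) X_t) = sigma exp(theta t) dB_t. Integrating from 0 to t:
  X_t = x_0 * exp(-theta t) + sigma * int_0^t exp(-theta (t-s)) dB_s.
The Itô integral has mean 0 and (by the Itô isometry) variance sigma^2 * int_0^t exp(-2 theta (t - s)) ds = sigma^2 * (1 - exp(-2 theta t)) / (2 theta).
With theta = 5/4, sigma = 1, x_0 = 1/5:
  E[X_t] = 1/5 * exp(-5/4 t) = exp(-5*t/4)/5
  Var(X_t) = (1)^2 * (1 - exp(-2*5/4 t)) / (2 * 5/4) = 2/5 - 2*exp(-5*t/2)/5.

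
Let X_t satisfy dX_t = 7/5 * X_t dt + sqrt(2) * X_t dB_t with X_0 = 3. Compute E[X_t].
E[X_t] = 3*exp(7*t/5)

For GBM dX = mu X dt + sigma X dB with X_0 = x_0, apply Itô to Y = log X: dY = (mu - sigma^2/2) dt + sigma dB, so Y_t = log(x_0) + (mu - sigma^2/2) t + sigma B_t and hence X_t = x_0 * exp((mu - sigma^2/2) t + sigma B_t).
With mu = 7/5, sigma = sqrt(2), x_0 = 3, this gives:
  X_t = 3 * exp((2/5) * t + (sqrt(2)) * B_t).
Since sigma*B_t ~ Normal(0, sigma^2 t), E[exp(sigma*B_t)] = exp(sigma^2 t / 2); so E[X_t] = x_0 * exp((mu - sigma^2/2) t) * exp(sigma^2 t / 2) = x_0 * exp(mu t) = 3*exp(7*t/5).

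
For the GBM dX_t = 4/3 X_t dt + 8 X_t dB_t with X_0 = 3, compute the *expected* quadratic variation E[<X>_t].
E[<X>_t] = 216*exp(200*t/3)/25 - 216/25

<X>_t = int_0^t (8 * X_s)^2 ds. Taking expectation inside the integral: E[<X>_t] = 8^2 * int_0^t E[X_s^2] ds. For GBM, E[X_s^2] = x_0^2 * exp((2 mu + sigma^2) s). Integrating:
  E[<X>_t] = 8^2 * 3^2 * (exp((2*(4/3) + 8^2) t) - 1) / (2*(4/3) + 8^2)
           = 8^2 * 3^2 * (exp((200/3) t) - 1) / (200/3) = 216*exp(200*t/3)/25 - 216/25.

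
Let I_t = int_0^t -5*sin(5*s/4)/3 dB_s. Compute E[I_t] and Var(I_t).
E[I_t] = 0; Var(I_t) = 25*t/18 - 5*sin(5*t/2)/9

The Itô integral of a deterministic integrand f(s) has mean 0 because each increment f(s) * (B_{s+ds} - B_s) has mean 0. By the Itô isometry:
  Var( int_0^t f(s) dB_s ) = E[ (int_0^t f(s) dB_s)^2 ] = int_0^t f(s)^2 ds.
Here f(s) = -5*sin(5*s/4)/3, so f(s)^2 = 25*sin(5*s/4)^2/9. Integrate:
  int_0^t (25*sin(5*s/4)^2/9) ds = 25*t/18 - 5*sin(5*t/2)/9.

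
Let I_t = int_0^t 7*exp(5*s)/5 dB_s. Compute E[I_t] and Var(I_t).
E[I_t] = 0; Var(I_t) = 49*exp(10*t)/250 - 49/250

The Itô integral of a deterministic integrand f(s) has mean 0 because each increment f(s) * (B_{s+ds} - B_s) has mean 0. By the Itô isometry:
  Var( int_0^t f(s) dB_s ) = E[ (int_0^t f(s) dB_s)^2 ] = int_0^t f(s)^2 ds.
Here f(s) = 7*exp(5*s)/5, so f(s)^2 = 49*exp(10*s)/25. Integrate:
  int_0^t (49*exp(10*s)/25) ds = 49*exp(10*t)/250 - 49/250.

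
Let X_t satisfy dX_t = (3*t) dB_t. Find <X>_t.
<X>_t = 3*t^3

For an Itô process dX_t = a(t) dt + b(t) dB_t, the quadratic variation is <X>_t = int_0^t b(s)^2 ds (the drift term does not contribute). Here b(s) = 3*s, so
  b(s)^2 = 9*s^2.
Integrating from 0 to t:
  <X>_t = int_0^t (9*s^2) ds = 3*t^3.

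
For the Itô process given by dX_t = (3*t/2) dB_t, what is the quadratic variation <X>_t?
<X>_t = 3*t^3/4

For an Itô process dX_t = a(t) dt + b(t) dB_t, the quadratic variation is <X>_t = int_0^t b(s)^2 ds (the drift term does not contribute). Here b(s) = 3*s/2, so
  b(s)^2 = 9*s^2/4.
Integrating from 0 to t:
  <X>_t = int_0^t (9*s^2/4) ds = 3*t^3/4.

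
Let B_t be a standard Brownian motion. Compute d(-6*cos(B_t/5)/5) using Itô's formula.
d(-6*cos(B_t/5)/5) = (3*cos(B_t/5)/125) dt + (6*sin(B_t/5)/25) dB_t

Itô's formula for f(B_t) gives d f(B_t) = f'(B_t) dB_t + (1/2) f''(B_t) dt. Compute derivatives of f(x) = -6*cos(x/5)/5:
  f'(x)  = 6*sin(x/5)/25
  f''(x) = 6*cos(x/5)/125
Substitute x = B_t and multiply the f'' term by 1/2:
  drift     = (1/2) * (6*cos(x/5)/125) evaluated at B_t = 3*cos(B_t/5)/125
  diffusion = (6*sin(x/5)/25) evaluated at B_t = 6*sin(B_t/5)/25
Therefore d(-6*cos(B_t/5)/5) = (3*cos(B_t/5)/125) dt + (6*sin(B_t/5)/25) dB_t.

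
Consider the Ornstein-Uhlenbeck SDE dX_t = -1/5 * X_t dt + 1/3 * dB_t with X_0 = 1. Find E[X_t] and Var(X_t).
E[X_t] = exp(-t/5); Var(X_t) = 5/18 - 5*exp(-2*t/5)/18

The OU SDE dX = -theta X dt + sigma dB admits the integrating factor exp(theta t): d(exp(theta t) X_t) = sigma exp(theta t) dB_t. Integrating from 0 to t:
  X_t = x_0 * exp(-theta t) + sigma * int_0^t exp(-theta (t-s)) dB_s.
The Itô integral has mean 0 and (by the Itô isometry) variance sigma^2 * int_0^t exp(-2 theta (t - s)) ds = sigma^2 * (1 - exp(-2 theta t)) / (2 theta).
With theta = 1/5, sigma = 1/3, x_0 = 1:
  E[X_t] = 1 * exp(-1/5 t) = exp(-t/5)
  Var(X_t) = (1/3)^2 * (1 - exp(-2*1/5 t)) / (2 * 1/5) = 5/18 - 5*exp(-2*t/5)/18.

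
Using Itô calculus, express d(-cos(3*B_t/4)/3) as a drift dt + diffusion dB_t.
d(-cos(3*B_t/4)/3) = (3*cos(3*B_t/4)/32) dt + (sin(3*B_t/4)/4) dB_t

Itô's formula for f(B_t) gives d f(B_t) = f'(B_t) dB_t + (1/2) f''(B_t) dt. Compute derivatives of f(x) = -cos(3*x/4)/3:
  f'(x)  = sin(3*x/4)/4
  f''(x) = 3*cos(3*x/4)/16
Substitute x = B_t and multiply the f'' term by 1/2:
  drift     = (1/2) * (3*cos(3*x/4)/16) evaluated at B_t = 3*cos(3*B_t/4)/32
  diffusion = (sin(3*x/4)/4) evaluated at B_t = sin(3*B_t/4)/4
Therefore d(-cos(3*B_t/4)/3) = (3*cos(3*B_t/4)/32) dt + (sin(3*B_t/4)/4) dB_t.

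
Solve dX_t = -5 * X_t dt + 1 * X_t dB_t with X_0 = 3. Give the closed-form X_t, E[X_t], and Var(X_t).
X_t = 3 * exp((-11/2) t + (1) B_t); E[X_t] = 3*exp(-5*t); Var(X_t) = (9*exp(t) - 9)*exp(-10*t)

For GBM dX = mu X dt + sigma X dB with X_0 = x_0, apply Itô to Y = log X: dY = (mu - sigma^2/2) dt + sigma dB, so Y_t = log(x_0) + (mu - sigma^2/2) t + sigma B_t and hence X_t = x_0 * exp((mu - sigma^2/2) t + sigma B_t).
With mu = -5, sigma = 1, x_0 = 3, this gives:
  X_t = 3 * exp((-11/2) * t + (1) * B_t).
Since sigma*B_t ~ Normal(0, sigma^2 t), E[exp(sigma*B_t)] = exp(sigma^2 t / 2); so E[X_t] = x_0 * exp((mu - sigma^2/2) t) * exp(sigma^2 t / 2) = x_0 * exp(mu t) = 3*exp(-5*t).
Var(X_t) = E[X_t^2] - (E[X_t])^2 = x_0^2 * exp(2 mu t) * (exp(sigma^2 t) - 1) = (9*exp(t) - 9)*exp(-10*t).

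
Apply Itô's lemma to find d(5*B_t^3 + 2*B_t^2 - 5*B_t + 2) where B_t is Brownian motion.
d(5*B_t^3 + 2*B_t^2 - 5*B_t + 2) = (15*B_t + 2) dt + (15*B_t^2 + 4*B_t - 5) dB_t

Itô's formula for f(B_t) gives d f(B_t) = f'(B_t) dB_t + (1/2) f''(B_t) dt. Compute derivatives of f(x) = 5*x^3 + 2*x^2 - 5*x + 2:
  f'(x)  = 15*x^2 + 4*x - 5
  f''(x) = 30*x + 4
Substitute x = B_t and multiply the f'' term by 1/2:
  drift     = (1/2) * (30*x + 4) evaluated at B_t = 15*B_t + 2
  diffusion = (15*x^2 + 4*x - 5) evaluated at B_t = 15*B_t^2 + 4*B_t - 5
Therefore d(5*B_t^3 + 2*B_t^2 - 5*B_t + 2) = (15*B_t + 2) dt + (15*B_t^2 + 4*B_t - 5) dB_t.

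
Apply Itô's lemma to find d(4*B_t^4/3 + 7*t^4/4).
d(4*B_t^4/3 + 7*t^4/4) = (8*B_t^2 + 7*t^3) dt + (16*B_t^3/3) dB_t

Itô's formula for f(t, x): d f(t, B_t) = (f_t + (1/2) f_xx) dt + f_x dB_t. Compute partials of f(t, x) = 7*t^4/4 + 4*x^4/3:
  f_t(t,x)  = 7*t^3
  f_x(t,x)  = 16*x^3/3
  f_xx(t,x) = 16*x^2
Assemble drift = f_t + (1/2) f_xx = 7*t^3 + 8*x^2 and diffusion = f_x = 16*x^3/3. Substituting x = B_t:
  d(4*B_t^4/3 + 7*t^4/4) = (8*B_t^2 + 7*t^3) dt + (16*B_t^3/3) dB_t.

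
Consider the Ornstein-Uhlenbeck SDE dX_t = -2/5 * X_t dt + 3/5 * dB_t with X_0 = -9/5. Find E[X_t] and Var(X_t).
E[X_t] = -9*exp(-2*t/5)/5; Var(X_t) = 9/20 - 9*exp(-4*t/5)/20

The OU SDE dX = -theta X dt + sigma dB admits the integrating factor exp(theta t): d(exp(theta t) X_t) = sigma exp(theta t) dB_t. Integrating from 0 to t:
  X_t = x_0 * exp(-theta t) + sigma * int_0^t exp(-theta (t-s)) dB_s.
The Itô integral has mean 0 and (by the Itô isometry) variance sigma^2 * int_0^t exp(-2 theta (t - s)) ds = sigma^2 * (1 - exp(-2 theta t)) / (2 theta).
With theta = 2/5, sigma = 3/5, x_0 = -9/5:
  E[X_t] = -9/5 * exp(-2/5 t) = -9*exp(-2*t/5)/5
  Var(X_t) = (3/5)^2 * (1 - exp(-2*2/5 t)) / (2 * 2/5) = 9/20 - 9*exp(-4*t/5)/20.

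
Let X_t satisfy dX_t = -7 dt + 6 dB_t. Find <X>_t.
<X>_t = 36*t

For an Itô process dX_t = a(t) dt + b(t) dB_t, the quadratic variation is <X>_t = int_0^t b(s)^2 ds (the drift term does not contribute). Here b(s) = 6, so
  b(s)^2 = 36.
Integrating from 0 to t:
  <X>_t = int_0^t (36) ds = 36*t.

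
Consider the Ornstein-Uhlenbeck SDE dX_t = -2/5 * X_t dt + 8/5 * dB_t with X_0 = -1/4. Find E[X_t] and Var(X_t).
E[X_t] = -exp(-2*t/5)/4; Var(X_t) = 16/5 - 16*exp(-4*t/5)/5

The OU SDE dX = -theta X dt + sigma dB admits the integrating factor exp(theta t): d(exp(theta t) X_t) = sigma exp(theta t) dB_t. Integrating from 0 to t:
  X_t = x_0 * exp(-theta t) + sigma * int_0^t exp(-theta (t-s)) dB_s.
The Itô integral has mean 0 and (by the Itô isometry) variance sigma^2 * int_0^t exp(-2 theta (t - s)) ds = sigma^2 * (1 - exp(-2 theta t)) / (2 theta).
With theta = 2/5, sigma = 8/5, x_0 = -1/4:
  E[X_t] = -1/4 * exp(-2/5 t) = -exp(-2*t/5)/4
  Var(X_t) = (8/5)^2 * (1 - exp(-2*2/5 t)) / (2 * 2/5) = 16/5 - 16*exp(-4*t/5)/5.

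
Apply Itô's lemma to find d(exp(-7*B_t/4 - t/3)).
d(exp(-7*B_t/4 - t/3)) = (115*exp(-7*B_t/4 - t/3)/96) dt + (-7*exp(-7*B_t/4 - t/3)/4) dB_t

Itô's formula for f(t, x): d f(t, B_t) = (f_t + (1/2) f_xx) dt + f_x dB_t. Compute partials of f(t, x) = exp(-t/3 - 7*x/4):
  f_t(t,x)  = -exp(-t/3 - 7*x/4)/3
  f_x(t,x)  = -7*exp(-t/3 - 7*x/4)/4
  f_xx(t,x) = 49*exp(-t/3 - 7*x/4)/16
Assemble drift = f_t + (1/2) f_xx = 115*exp(-t/3 - 7*x/4)/96 and diffusion = f_x = -7*exp(-t/3 - 7*x/4)/4. Substituting x = B_t:
  d(exp(-7*B_t/4 - t/3)) = (115*exp(-7*B_t/4 - t/3)/96) dt + (-7*exp(-7*B_t/4 - t/3)/4) dB_t.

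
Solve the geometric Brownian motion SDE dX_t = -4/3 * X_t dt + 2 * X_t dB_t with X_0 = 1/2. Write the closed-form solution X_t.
X_t = 1/2 * exp((-10/3) * t + (2) * B_t)

For GBM dX = mu X dt + sigma X dB with X_0 = x_0, apply Itô to Y = log X: dY = (mu - sigma^2/2) dt + sigma dB, so Y_t = log(x_0) + (mu - sigma^2/2) t + sigma B_t and hence X_t = x_0 * exp((mu - sigma^2/2) t + sigma B_t).
With mu = -4/3, sigma = 2, x_0 = 1/2, this gives:
  X_t = 1/2 * exp((-10/3) * t + (2) * B_t).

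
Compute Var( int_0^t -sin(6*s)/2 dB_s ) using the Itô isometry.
Var = t/8 - sin(12*t)/96

The Itô integral of a deterministic integrand f(s) has mean 0 because each increment f(s) * (B_{s+ds} - B_s) has mean 0. By the Itô isometry:
  Var( int_0^t f(s) dB_s ) = E[ (int_0^t f(s) dB_s)^2 ] = int_0^t f(s)^2 ds.
Here f(s) = -sin(6*s)/2, so f(s)^2 = sin(6*s)^2/4. Integrate:
  int_0^t (sin(6*s)^2/4) ds = t/8 - sin(12*t)/96.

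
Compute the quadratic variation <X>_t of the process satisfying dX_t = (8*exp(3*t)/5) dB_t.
<X>_t = 32*exp(6*t)/75 - 32/75

For an Itô process dX_t = a(t) dt + b(t) dB_t, the quadratic variation is <X>_t = int_0^t b(s)^2 ds (the drift term does not contribute). Here b(s) = 8*exp(3*s)/5, so
  b(s)^2 = 64*exp(6*s)/25.
Integrating from 0 to t:
  <X>_t = int_0^t (64*exp(6*s)/25) ds = 32*exp(6*t)/75 - 32/75.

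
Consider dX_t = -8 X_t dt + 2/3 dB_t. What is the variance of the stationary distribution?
lim Var(X_t) = 1/36

The OU SDE dX = -theta X dt + sigma dB admits the integrating factor exp(theta t): d(exp(theta t) X_t) = sigma exp(theta t) dB_t. Integrating from 0 to t gives X_t = x_0 * exp(-theta t) + sigma * int_0^t exp(-theta (t-s)) dB_s for any initial x_0. The Itô integral has variance (by the Itô isometry) sigma^2 * int_0^t exp(-2 theta (t - s)) ds = sigma^2 * (1 - exp(-2 theta t)) / (2 theta), independent of x_0.
With theta = 8, sigma = 2/3:
  Var(X_t) = (2/3)^2 * (1 - exp(-2*8 t)) / (2 * 8) = 1/36 - exp(-16*t)/36.
As t -> infinity, exp(-2*8 t) -> 0, so the stationary variance is sigma^2 / (2 theta) = 1/36.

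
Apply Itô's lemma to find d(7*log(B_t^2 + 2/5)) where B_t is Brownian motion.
d(7*log(B_t^2 + 2/5)) = (35*(2 - 5*B_t^2)/(5*B_t^2 + 2)^2) dt + (70*B_t/(5*B_t^2 + 2)) dB_t

Itô's formula for f(B_t) gives d f(B_t) = f'(B_t) dB_t + (1/2) f''(B_t) dt. Compute derivatives of f(x) = 7*log(x^2 + 2/5):
  f'(x)  = 70*x/(5*x^2 + 2)
  f''(x) = 70*(2 - 5*x^2)/(5*x^2 + 2)^2
Substitute x = B_t and multiply the f'' term by 1/2:
  drift     = (1/2) * (70*(2 - 5*x^2)/(5*x^2 + 2)^2) evaluated at B_t = 35*(2 - 5*B_t^2)/(5*B_t^2 + 2)^2
  diffusion = (70*x/(5*x^2 + 2)) evaluated at B_t = 70*B_t/(5*B_t^2 + 2)
Therefore d(7*log(B_t^2 + 2/5)) = (35*(2 - 5*B_t^2)/(5*B_t^2 + 2)^2) dt + (70*B_t/(5*B_t^2 + 2)) dB_t.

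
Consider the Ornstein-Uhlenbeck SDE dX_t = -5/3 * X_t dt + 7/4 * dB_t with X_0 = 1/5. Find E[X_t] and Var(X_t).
E[X_t] = exp(-5*t/3)/5; Var(X_t) = 147/160 - 147*exp(-10*t/3)/160

The OU SDE dX = -theta X dt + sigma dB admits the integrating factor exp(theta t): d(exp(theta t) X_t) = sigma exp(theta t) dB_t. Integrating from 0 to t:
  X_t = x_0 * exp(-theta t) + sigma * int_0^t exp(-theta (t-s)) dB_s.
The Itô integral has mean 0 and (by the Itô isometry) variance sigma^2 * int_0^t exp(-2 theta (t - s)) ds = sigma^2 * (1 - exp(-2 theta t)) / (2 theta).
With theta = 5/3, sigma = 7/4, x_0 = 1/5:
  E[X_t] = 1/5 * exp(-5/3 t) = exp(-5*t/3)/5
  Var(X_t) = (7/4)^2 * (1 - exp(-2*5/3 t)) / (2 * 5/3) = 147/160 - 147*exp(-10*t/3)/160.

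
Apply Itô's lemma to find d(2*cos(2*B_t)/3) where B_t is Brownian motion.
d(2*cos(2*B_t)/3) = (-4*cos(2*B_t)/3) dt + (-4*sin(2*B_t)/3) dB_t

Itô's formula for f(B_t) gives d f(B_t) = f'(B_t) dB_t + (1/2) f''(B_t) dt. Compute derivatives of f(x) = 2*cos(2*x)/3:
  f'(x)  = -4*sin(2*x)/3
  f''(x) = -8*cos(2*x)/3
Substitute x = B_t and multiply the f'' term by 1/2:
  drift     = (1/2) * (-8*cos(2*x)/3) evaluated at B_t = -4*cos(2*B_t)/3
  diffusion = (-4*sin(2*x)/3) evaluated at B_t = -4*sin(2*B_t)/3
Therefore d(2*cos(2*B_t)/3) = (-4*cos(2*B_t)/3) dt + (-4*sin(2*B_t)/3) dB_t.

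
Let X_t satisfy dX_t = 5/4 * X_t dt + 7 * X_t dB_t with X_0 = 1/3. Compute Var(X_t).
Var(X_t) = (exp(49*t) - 1)*exp(5*t/2)/9

For GBM dX = mu X dt + sigma X dB with X_0 = x_0, apply Itô to Y = log X: dY = (mu - sigma^2/2) dt + sigma dB, so Y_t = log(x_0) + (mu - sigma^2/2) t + sigma B_t and hence X_t = x_0 * exp((mu - sigma^2/2) t + sigma B_t).
With mu = 5/4, sigma = 7, x_0 = 1/3, this gives:
  X_t = 1/3 * exp((-93/4) * t + (7) * B_t).
Since sigma*B_t ~ Normal(0, sigma^2 t), E[exp(sigma*B_t)] = exp(sigma^2 t / 2); so E[X_t] = x_0 * exp((mu - sigma^2/2) t) * exp(sigma^2 t / 2) = x_0 * exp(mu t) = exp(5*t/4)/3.
Var(X_t) = E[X_t^2] - (E[X_t])^2 = x_0^2 * exp(2 mu t) * (exp(sigma^2 t) - 1) = (exp(49*t) - 1)*exp(5*t/2)/9.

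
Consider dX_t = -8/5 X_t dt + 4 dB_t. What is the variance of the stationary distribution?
lim Var(X_t) = 5

The OU SDE dX = -theta X dt + sigma dB admits the integrating factor exp(theta t): d(exp(theta t) X_t) = sigma exp(theta t) dB_t. Integrating from 0 to t gives X_t = x_0 * exp(-theta t) + sigma * int_0^t exp(-theta (t-s)) dB_s for any initial x_0. The Itô integral has variance (by the Itô isometry) sigma^2 * int_0^t exp(-2 theta (t - s)) ds = sigma^2 * (1 - exp(-2 theta t)) / (2 theta), independent of x_0.
With theta = 8/5, sigma = 4:
  Var(X_t) = (4)^2 * (1 - exp(-2*8/5 t)) / (2 * 8/5) = 5 - 5*exp(-16*t/5).
As t -> infinity, exp(-2*8/5 t) -> 0, so the stationary variance is sigma^2 / (2 theta) = 5.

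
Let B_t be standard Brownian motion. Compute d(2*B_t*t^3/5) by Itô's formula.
d(2*B_t*t^3/5) = (6*B_t*t^2/5) dt + (2*t^3/5) dB_t

Itô's formula for f(t, x): d f(t, B_t) = (f_t + (1/2) f_xx) dt + f_x dB_t. Compute partials of f(t, x) = 2*t^3*x/5:
  f_t(t,x)  = 6*t^2*x/5
  f_x(t,x)  = 2*t^3/5
  f_xx(t,x) = 0
Assemble drift = f_t + (1/2) f_xx = 6*t^2*x/5 and diffusion = f_x = 2*t^3/5. Substituting x = B_t:
  d(2*B_t*t^3/5) = (6*B_t*t^2/5) dt + (2*t^3/5) dB_t.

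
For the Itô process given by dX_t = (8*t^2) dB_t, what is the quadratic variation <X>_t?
<X>_t = 64*t^5/5

For an Itô process dX_t = a(t) dt + b(t) dB_t, the quadratic variation is <X>_t = int_0^t b(s)^2 ds (the drift term does not contribute). Here b(s) = 8*s^2, so
  b(s)^2 = 64*s^4.
Integrating from 0 to t:
  <X>_t = int_0^t (64*s^4) ds = 64*t^5/5.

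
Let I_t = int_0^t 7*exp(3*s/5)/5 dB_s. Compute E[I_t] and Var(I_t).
E[I_t] = 0; Var(I_t) = 49*exp(6*t/5)/30 - 49/30

The Itô integral of a deterministic integrand f(s) has mean 0 because each increment f(s) * (B_{s+ds} - B_s) has mean 0. By the Itô isometry:
  Var( int_0^t f(s) dB_s ) = E[ (int_0^t f(s) dB_s)^2 ] = int_0^t f(s)^2 ds.
Here f(s) = 7*exp(3*s/5)/5, so f(s)^2 = 49*exp(6*s/5)/25. Integrate:
  int_0^t (49*exp(6*s/5)/25) ds = 49*exp(6*t/5)/30 - 49/30.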